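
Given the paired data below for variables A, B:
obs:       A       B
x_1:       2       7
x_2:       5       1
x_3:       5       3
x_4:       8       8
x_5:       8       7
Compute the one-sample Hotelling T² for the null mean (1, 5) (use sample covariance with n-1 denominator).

Step 1 — sample mean vector:
  mean(A) = (2 + 5 + 5 + 8 + 8) / 5 = 28/5 = 5.6
  mean(B) = (7 + 1 + 3 + 8 + 7) / 5 = 26/5 = 5.2
  x̄ = (5.6, 5.2),  deviation x̄ - mu_0 = (5.6, 5.2) - (1, 5) = (4.6, 0.2).

Step 2 — sample covariance matrix, S[i,j] = (1/(n-1)) · Σ_k (x_{k,i} - mean_i) · (x_{k,j} - mean_j), divisor n-1 = 4:
  S[A,A] = ((-3.6)·(-3.6) + (-0.6)·(-0.6) + (-0.6)·(-0.6) + (2.4)·(2.4) + (2.4)·(2.4)) / 4 = 25.2/4 = 6.3
  S[A,B] = ((-3.6)·(1.8) + (-0.6)·(-4.2) + (-0.6)·(-2.2) + (2.4)·(2.8) + (2.4)·(1.8)) / 4 = 8.4/4 = 2.1
  S[B,B] = ((1.8)·(1.8) + (-4.2)·(-4.2) + (-2.2)·(-2.2) + (2.8)·(2.8) + (1.8)·(1.8)) / 4 = 36.8/4 = 9.2
  S = [[6.3, 2.1],
 [2.1, 9.2]].

Step 3 — invert S. det(S) = 6.3·9.2 - (2.1)² = 53.55.
  S^{-1} = (1/det) · [[d, -b], [-b, a]] = [[0.1718, -0.0392],
 [-0.0392, 0.1176]].

Step 4 — quadratic form (x̄ - mu_0)^T · S^{-1} · (x̄ - mu_0):
  S^{-1} · (x̄ - mu_0) = (0.7824, -0.1569),
  (x̄ - mu_0)^T · [...] = (4.6)·(0.7824) + (0.2)·(-0.1569) = 3.5679.

Step 5 — scale by n: T² = 5 · 3.5679 = 17.8394.

T² ≈ 17.8394


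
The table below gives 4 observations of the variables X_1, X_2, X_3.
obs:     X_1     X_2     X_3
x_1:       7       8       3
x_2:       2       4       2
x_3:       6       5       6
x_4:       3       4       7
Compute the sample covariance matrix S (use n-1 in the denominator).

Step 1 — column means:
  mean(X_1) = (7 + 2 + 6 + 3) / 4 = 18/4 = 4.5
  mean(X_2) = (8 + 4 + 5 + 4) / 4 = 21/4 = 5.25
  mean(X_3) = (3 + 2 + 6 + 7) / 4 = 18/4 = 4.5

Step 2 — sample covariance S[i,j] = (1/(n-1)) · Σ_k (x_{k,i} - mean_i) · (x_{k,j} - mean_j), with n-1 = 3.
  S[X_1,X_1] = ((2.5)·(2.5) + (-2.5)·(-2.5) + (1.5)·(1.5) + (-1.5)·(-1.5)) / 3 = 17/3 = 5.6667
  S[X_1,X_2] = ((2.5)·(2.75) + (-2.5)·(-1.25) + (1.5)·(-0.25) + (-1.5)·(-1.25)) / 3 = 11.5/3 = 3.8333
  S[X_1,X_3] = ((2.5)·(-1.5) + (-2.5)·(-2.5) + (1.5)·(1.5) + (-1.5)·(2.5)) / 3 = 1/3 = 0.3333
  S[X_2,X_2] = ((2.75)·(2.75) + (-1.25)·(-1.25) + (-0.25)·(-0.25) + (-1.25)·(-1.25)) / 3 = 10.75/3 = 3.5833
  S[X_2,X_3] = ((2.75)·(-1.5) + (-1.25)·(-2.5) + (-0.25)·(1.5) + (-1.25)·(2.5)) / 3 = -4.5/3 = -1.5
  S[X_3,X_3] = ((-1.5)·(-1.5) + (-2.5)·(-2.5) + (1.5)·(1.5) + (2.5)·(2.5)) / 3 = 17/3 = 5.6667

S is symmetric (S[j,i] = S[i,j]). Assembling:

S = [[5.6667, 3.8333, 0.3333],
 [3.8333, 3.5833, -1.5],
 [0.3333, -1.5, 5.6667]]


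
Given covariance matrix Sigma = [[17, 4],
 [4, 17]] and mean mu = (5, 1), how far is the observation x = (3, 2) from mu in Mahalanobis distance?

Step 1 — centre the observation: (x - mu) = (-2, 1).

Step 2 — invert Sigma. det(Sigma) = 17·17 - (4)² = 273.
  Sigma^{-1} = (1/det) · [[d, -b], [-b, a]] = [[0.0623, -0.0147],
 [-0.0147, 0.0623]].

Step 3 — form the quadratic (x - mu)^T · Sigma^{-1} · (x - mu):
  Sigma^{-1} · (x - mu) = (-0.1392, 0.0916).
  (x - mu)^T · [Sigma^{-1} · (x - mu)] = (-2)·(-0.1392) + (1)·(0.0916) = 0.37.

Step 4 — take square root: d = √(0.37) ≈ 0.6082.

d(x, mu) = √(0.37) ≈ 0.6082


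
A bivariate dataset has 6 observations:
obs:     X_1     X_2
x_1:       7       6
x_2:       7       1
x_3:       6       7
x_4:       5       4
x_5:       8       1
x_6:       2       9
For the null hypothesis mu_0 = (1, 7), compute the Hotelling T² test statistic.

Step 1 — sample mean vector:
  mean(X_1) = (7 + 7 + 6 + 5 + 8 + 2) / 6 = 35/6 = 5.8333
  mean(X_2) = (6 + 1 + 7 + 4 + 1 + 9) / 6 = 28/6 = 4.6667
  x̄ = (5.8333, 4.6667),  deviation x̄ - mu_0 = (5.8333, 4.6667) - (1, 7) = (4.8333, -2.3333).

Step 2 — sample covariance matrix, S[i,j] = (1/(n-1)) · Σ_k (x_{k,i} - mean_i) · (x_{k,j} - mean_j), divisor n-1 = 5:
  S[X_1,X_1] = ((1.1667)·(1.1667) + (1.1667)·(1.1667) + (0.1667)·(0.1667) + (-0.8333)·(-0.8333) + (2.1667)·(2.1667) + (-3.8333)·(-3.8333)) / 5 = 22.8333/5 = 4.5667
  S[X_1,X_2] = ((1.1667)·(1.3333) + (1.1667)·(-3.6667) + (0.1667)·(2.3333) + (-0.8333)·(-0.6667) + (2.1667)·(-3.6667) + (-3.8333)·(4.3333)) / 5 = -26.3333/5 = -5.2667
  S[X_2,X_2] = ((1.3333)·(1.3333) + (-3.6667)·(-3.6667) + (2.3333)·(2.3333) + (-0.6667)·(-0.6667) + (-3.6667)·(-3.6667) + (4.3333)·(4.3333)) / 5 = 53.3333/5 = 10.6667
  S = [[4.5667, -5.2667],
 [-5.2667, 10.6667]].

Step 3 — invert S. det(S) = 4.5667·10.6667 - (-5.2667)² = 20.9733.
  S^{-1} = (1/det) · [[d, -b], [-b, a]] = [[0.5086, 0.2511],
 [0.2511, 0.2177]].

Step 4 — quadratic form (x̄ - mu_0)^T · S^{-1} · (x̄ - mu_0):
  S^{-1} · (x̄ - mu_0) = (1.8722, 0.7057),
  (x̄ - mu_0)^T · [...] = (4.8333)·(1.8722) + (-2.3333)·(0.7057) = 7.4025.

Step 5 — scale by n: T² = 6 · 7.4025 = 44.4151.

T² ≈ 44.4151


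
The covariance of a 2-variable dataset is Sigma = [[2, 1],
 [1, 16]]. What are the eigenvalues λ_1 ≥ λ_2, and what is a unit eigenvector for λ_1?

Step 1 — characteristic polynomial of 2×2 Sigma:
  det(Sigma - λI) = λ² - trace · λ + det = 0.
  trace = 2 + 16 = 18, det = 2·16 - (1)² = 31.
Step 2 — discriminant:
  Δ = trace² - 4·det = 324 - 124 = 200.
Step 3 — eigenvalues:
  λ = (trace ± √Δ)/2 = (18 ± 14.1421)/2,
  λ_1 = 16.0711,  λ_2 = 1.9289.

Step 4 — unit eigenvector for λ_1: solve (Sigma - λ_1 I)v = 0. First row:
  (2 - 16.0711)·v_x + (1)·v_y = 0, i.e. (-14.0711)·v_x + (1)·v_y = 0,
  so v ∝ (b, λ_1 - a) = (1, 14.0711) = u.
  ||u|| = √((1)² + (14.0711)²) = √(198.9949) ≈ 14.1066,
  v_1 = u/||u|| ≈ (0.0709, 0.9975) (||v_1|| = 1).

λ_1 = 16.0711,  λ_2 = 1.9289;  v_1 ≈ (0.0709, 0.9975)


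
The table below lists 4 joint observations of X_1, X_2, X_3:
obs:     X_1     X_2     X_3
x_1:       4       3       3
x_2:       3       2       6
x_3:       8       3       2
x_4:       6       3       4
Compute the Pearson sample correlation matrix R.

Step 1 — column means:
  mean(X_1) = (4 + 3 + 8 + 6) / 4 = 21/4 = 5.25
  mean(X_2) = (3 + 2 + 3 + 3) / 4 = 11/4 = 2.75
  mean(X_3) = (3 + 6 + 2 + 4) / 4 = 15/4 = 3.75

Step 2 — sample variances and covariances s[i,j] = (1/(n-1)) · Σ_k (x_{k,i} - mean_i) · (x_{k,j} - mean_j), with n-1 = 3:
  s[X_1,X_1] = ((-1.25)·(-1.25) + (-2.25)·(-2.25) + (2.75)·(2.75) + (0.75)·(0.75)) / 3 = 14.75/3 = 4.9167
  s[X_1,X_2] = ((-1.25)·(0.25) + (-2.25)·(-0.75) + (2.75)·(0.25) + (0.75)·(0.25)) / 3 = 2.25/3 = 0.75
  s[X_1,X_3] = ((-1.25)·(-0.75) + (-2.25)·(2.25) + (2.75)·(-1.75) + (0.75)·(0.25)) / 3 = -8.75/3 = -2.9167
  s[X_2,X_2] = ((0.25)·(0.25) + (-0.75)·(-0.75) + (0.25)·(0.25) + (0.25)·(0.25)) / 3 = 0.75/3 = 0.25
  s[X_2,X_3] = ((0.25)·(-0.75) + (-0.75)·(2.25) + (0.25)·(-1.75) + (0.25)·(0.25)) / 3 = -2.25/3 = -0.75
  s[X_3,X_3] = ((-0.75)·(-0.75) + (2.25)·(2.25) + (-1.75)·(-1.75) + (0.25)·(0.25)) / 3 = 8.75/3 = 2.9167
  Sample standard deviations s_i = √(s[i,i]):
  s(X_1) = √(4.9167) = 2.2174
  s(X_2) = √(0.25) = 0.5
  s(X_3) = √(2.9167) = 1.7078

Step 3 — r_{ij} = s_{ij} / (s_i · s_j):
  r[X_1,X_1] = 1 (diagonal).
  r[X_1,X_2] = 0.75 / (2.2174 · 0.5) = 0.75 / 1.1087 = 0.6765
  r[X_1,X_3] = -2.9167 / (2.2174 · 1.7078) = -2.9167 / 3.7869 = -0.7702
  r[X_2,X_2] = 1 (diagonal).
  r[X_2,X_3] = -0.75 / (0.5 · 1.7078) = -0.75 / 0.8539 = -0.8783
  r[X_3,X_3] = 1 (diagonal).

R is symmetric with unit diagonal. Assembling:

R = [[1, 0.6765, -0.7702],
 [0.6765, 1, -0.8783],
 [-0.7702, -0.8783, 1]]


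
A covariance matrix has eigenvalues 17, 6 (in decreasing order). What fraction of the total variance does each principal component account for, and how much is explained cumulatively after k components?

Step 1 — total variance = trace(Sigma) = Σ λ_i = 17 + 6 = 23.

Step 2 — fraction explained by component i = λ_i / Σ λ:
  PC1: 17/23 = 0.7391
  PC2: 6/23 = 0.2609

Step 3 — cumulative fraction after k components = (λ_1 + ... + λ_k) / Σ λ:
  k = 1: 17/23 = 0.7391
  k = 2: (17 + 6)/23 = 23/23 = 1

Summary (fraction, with percent):

explained: PC1 0.7391 (73.91%), PC2 0.2609 (26.09%);  cumulative: 0.7391, 1


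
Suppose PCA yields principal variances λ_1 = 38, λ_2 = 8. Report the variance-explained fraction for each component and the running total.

Step 1 — total variance = trace(Sigma) = Σ λ_i = 38 + 8 = 46.

Step 2 — fraction explained by component i = λ_i / Σ λ:
  PC1: 38/46 = 0.8261
  PC2: 8/46 = 0.1739

Step 3 — cumulative fraction after k components = (λ_1 + ... + λ_k) / Σ λ:
  k = 1: 38/46 = 0.8261
  k = 2: (38 + 8)/46 = 46/46 = 1

Summary (fraction, with percent):

explained: PC1 0.8261 (82.61%), PC2 0.1739 (17.39%);  cumulative: 0.8261, 1


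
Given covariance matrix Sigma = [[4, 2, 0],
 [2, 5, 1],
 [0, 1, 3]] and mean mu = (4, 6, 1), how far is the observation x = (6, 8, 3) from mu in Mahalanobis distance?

Step 1 — centre the observation: (x - mu) = (2, 2, 2).

Step 2 — invert Sigma (cofactor / det for 3×3, or solve directly):
  Sigma^{-1} = [[0.3182, -0.1364, 0.0455],
 [-0.1364, 0.2727, -0.0909],
 [0.0455, -0.0909, 0.3636]].

Step 3 — form the quadratic (x - mu)^T · Sigma^{-1} · (x - mu):
  Sigma^{-1} · (x - mu) = (0.4545, 0.0909, 0.6364).
  (x - mu)^T · [Sigma^{-1} · (x - mu)] = (2)·(0.4545) + (2)·(0.0909) + (2)·(0.6364) = 2.3636.

Step 4 — take square root: d = √(2.3636) ≈ 1.5374.

d(x, mu) = √(2.3636) ≈ 1.5374


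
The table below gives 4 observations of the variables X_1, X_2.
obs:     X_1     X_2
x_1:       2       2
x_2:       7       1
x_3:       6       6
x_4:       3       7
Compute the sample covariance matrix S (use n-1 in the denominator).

Step 1 — column means:
  mean(X_1) = (2 + 7 + 6 + 3) / 4 = 18/4 = 4.5
  mean(X_2) = (2 + 1 + 6 + 7) / 4 = 16/4 = 4

Step 2 — sample covariance S[i,j] = (1/(n-1)) · Σ_k (x_{k,i} - mean_i) · (x_{k,j} - mean_j), with n-1 = 3.
  S[X_1,X_1] = ((-2.5)·(-2.5) + (2.5)·(2.5) + (1.5)·(1.5) + (-1.5)·(-1.5)) / 3 = 17/3 = 5.6667
  S[X_1,X_2] = ((-2.5)·(-2) + (2.5)·(-3) + (1.5)·(2) + (-1.5)·(3)) / 3 = -4/3 = -1.3333
  S[X_2,X_2] = ((-2)·(-2) + (-3)·(-3) + (2)·(2) + (3)·(3)) / 3 = 26/3 = 8.6667

S is symmetric (S[j,i] = S[i,j]). Assembling:

S = [[5.6667, -1.3333],
 [-1.3333, 8.6667]]


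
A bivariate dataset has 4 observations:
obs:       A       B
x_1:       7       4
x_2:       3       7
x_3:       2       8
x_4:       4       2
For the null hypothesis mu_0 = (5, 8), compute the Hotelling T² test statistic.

Step 1 — sample mean vector:
  mean(A) = (7 + 3 + 2 + 4) / 4 = 16/4 = 4
  mean(B) = (4 + 7 + 8 + 2) / 4 = 21/4 = 5.25
  x̄ = (4, 5.25),  deviation x̄ - mu_0 = (4, 5.25) - (5, 8) = (-1, -2.75).

Step 2 — sample covariance matrix, S[i,j] = (1/(n-1)) · Σ_k (x_{k,i} - mean_i) · (x_{k,j} - mean_j), divisor n-1 = 3:
  S[A,A] = ((3)·(3) + (-1)·(-1) + (-2)·(-2) + (0)·(0)) / 3 = 14/3 = 4.6667
  S[A,B] = ((3)·(-1.25) + (-1)·(1.75) + (-2)·(2.75) + (0)·(-3.25)) / 3 = -11/3 = -3.6667
  S[B,B] = ((-1.25)·(-1.25) + (1.75)·(1.75) + (2.75)·(2.75) + (-3.25)·(-3.25)) / 3 = 22.75/3 = 7.5833
  S = [[4.6667, -3.6667],
 [-3.6667, 7.5833]].

Step 3 — invert S. det(S) = 4.6667·7.5833 - (-3.6667)² = 21.9444.
  S^{-1} = (1/det) · [[d, -b], [-b, a]] = [[0.3456, 0.1671],
 [0.1671, 0.2127]].

Step 4 — quadratic form (x̄ - mu_0)^T · S^{-1} · (x̄ - mu_0):
  S^{-1} · (x̄ - mu_0) = (-0.8051, -0.7519),
  (x̄ - mu_0)^T · [...] = (-1)·(-0.8051) + (-2.75)·(-0.7519) = 2.8728.

Step 5 — scale by n: T² = 4 · 2.8728 = 11.4911.

T² ≈ 11.4911


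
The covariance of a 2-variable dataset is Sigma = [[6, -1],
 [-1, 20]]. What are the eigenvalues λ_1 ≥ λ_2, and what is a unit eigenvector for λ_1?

Step 1 — characteristic polynomial of 2×2 Sigma:
  det(Sigma - λI) = λ² - trace · λ + det = 0.
  trace = 6 + 20 = 26, det = 6·20 - (-1)² = 119.
Step 2 — discriminant:
  Δ = trace² - 4·det = 676 - 476 = 200.
Step 3 — eigenvalues:
  λ = (trace ± √Δ)/2 = (26 ± 14.1421)/2,
  λ_1 = 20.0711,  λ_2 = 5.9289.

Step 4 — unit eigenvector for λ_1: solve (Sigma - λ_1 I)v = 0. First row:
  (6 - 20.0711)·v_x + (-1)·v_y = 0, i.e. (-14.0711)·v_x + (-1)·v_y = 0,
  so v ∝ (b, λ_1 - a) = (-1, 14.0711); multiply by -1 so the first entry is positive: u = (1, -14.0711).
  ||u|| = √((1)² + (-14.0711)²) = √(198.9949) ≈ 14.1066,
  v_1 = u/||u|| ≈ (0.0709, -0.9975) (||v_1|| = 1).

λ_1 = 20.0711,  λ_2 = 5.9289;  v_1 ≈ (0.0709, -0.9975)


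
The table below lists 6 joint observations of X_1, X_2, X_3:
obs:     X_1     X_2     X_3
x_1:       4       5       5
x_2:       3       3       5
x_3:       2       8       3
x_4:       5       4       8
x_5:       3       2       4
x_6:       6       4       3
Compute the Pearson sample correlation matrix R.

Step 1 — column means:
  mean(X_1) = (4 + 3 + 2 + 5 + 3 + 6) / 6 = 23/6 = 3.8333
  mean(X_2) = (5 + 3 + 8 + 4 + 2 + 4) / 6 = 26/6 = 4.3333
  mean(X_3) = (5 + 5 + 3 + 8 + 4 + 3) / 6 = 28/6 = 4.6667

Step 2 — sample variances and covariances s[i,j] = (1/(n-1)) · Σ_k (x_{k,i} - mean_i) · (x_{k,j} - mean_j), with n-1 = 5:
  s[X_1,X_1] = ((0.1667)·(0.1667) + (-0.8333)·(-0.8333) + (-1.8333)·(-1.8333) + (1.1667)·(1.1667) + (-0.8333)·(-0.8333) + (2.1667)·(2.1667)) / 5 = 10.8333/5 = 2.1667
  s[X_1,X_2] = ((0.1667)·(0.6667) + (-0.8333)·(-1.3333) + (-1.8333)·(3.6667) + (1.1667)·(-0.3333) + (-0.8333)·(-2.3333) + (2.1667)·(-0.3333)) / 5 = -4.6667/5 = -0.9333
  s[X_1,X_3] = ((0.1667)·(0.3333) + (-0.8333)·(0.3333) + (-1.8333)·(-1.6667) + (1.1667)·(3.3333) + (-0.8333)·(-0.6667) + (2.1667)·(-1.6667)) / 5 = 3.6667/5 = 0.7333
  s[X_2,X_2] = ((0.6667)·(0.6667) + (-1.3333)·(-1.3333) + (3.6667)·(3.6667) + (-0.3333)·(-0.3333) + (-2.3333)·(-2.3333) + (-0.3333)·(-0.3333)) / 5 = 21.3333/5 = 4.2667
  s[X_2,X_3] = ((0.6667)·(0.3333) + (-1.3333)·(0.3333) + (3.6667)·(-1.6667) + (-0.3333)·(3.3333) + (-2.3333)·(-0.6667) + (-0.3333)·(-1.6667)) / 5 = -5.3333/5 = -1.0667
  s[X_3,X_3] = ((0.3333)·(0.3333) + (0.3333)·(0.3333) + (-1.6667)·(-1.6667) + (3.3333)·(3.3333) + (-0.6667)·(-0.6667) + (-1.6667)·(-1.6667)) / 5 = 17.3333/5 = 3.4667
  Sample standard deviations s_i = √(s[i,i]):
  s(X_1) = √(2.1667) = 1.472
  s(X_2) = √(4.2667) = 2.0656
  s(X_3) = √(3.4667) = 1.8619

Step 3 — r_{ij} = s_{ij} / (s_i · s_j):
  r[X_1,X_1] = 1 (diagonal).
  r[X_1,X_2] = -0.9333 / (1.472 · 2.0656) = -0.9333 / 3.0405 = -0.307
  r[X_1,X_3] = 0.7333 / (1.472 · 1.8619) = 0.7333 / 2.7406 = 0.2676
  r[X_2,X_2] = 1 (diagonal).
  r[X_2,X_3] = -1.0667 / (2.0656 · 1.8619) = -1.0667 / 3.8459 = -0.2774
  r[X_3,X_3] = 1 (diagonal).

R is symmetric with unit diagonal. Assembling:

R = [[1, -0.307, 0.2676],
 [-0.307, 1, -0.2774],
 [0.2676, -0.2774, 1]]


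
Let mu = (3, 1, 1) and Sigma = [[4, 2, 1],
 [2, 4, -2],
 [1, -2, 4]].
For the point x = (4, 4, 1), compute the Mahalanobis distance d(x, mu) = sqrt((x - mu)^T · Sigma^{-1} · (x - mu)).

Step 1 — centre the observation: (x - mu) = (1, 3, 0).

Step 2 — invert Sigma (cofactor / det for 3×3, or solve directly):
  Sigma^{-1} = [[0.6, -0.5, -0.4],
 [-0.5, 0.75, 0.5],
 [-0.4, 0.5, 0.6]].

Step 3 — form the quadratic (x - mu)^T · Sigma^{-1} · (x - mu):
  Sigma^{-1} · (x - mu) = (-0.9, 1.75, 1.1).
  (x - mu)^T · [Sigma^{-1} · (x - mu)] = (1)·(-0.9) + (3)·(1.75) + (0)·(1.1) = 4.35.

Step 4 — take square root: d = √(4.35) ≈ 2.0857.

d(x, mu) = √(4.35) ≈ 2.0857


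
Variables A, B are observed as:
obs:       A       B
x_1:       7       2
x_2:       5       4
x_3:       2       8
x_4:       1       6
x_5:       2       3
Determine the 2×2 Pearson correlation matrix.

Step 1 — column means:
  mean(A) = (7 + 5 + 2 + 1 + 2) / 5 = 17/5 = 3.4
  mean(B) = (2 + 4 + 8 + 6 + 3) / 5 = 23/5 = 4.6

Step 2 — sample variances and covariances s[i,j] = (1/(n-1)) · Σ_k (x_{k,i} - mean_i) · (x_{k,j} - mean_j), with n-1 = 4:
  s[A,A] = ((3.6)·(3.6) + (1.6)·(1.6) + (-1.4)·(-1.4) + (-2.4)·(-2.4) + (-1.4)·(-1.4)) / 4 = 25.2/4 = 6.3
  s[A,B] = ((3.6)·(-2.6) + (1.6)·(-0.6) + (-1.4)·(3.4) + (-2.4)·(1.4) + (-1.4)·(-1.6)) / 4 = -16.2/4 = -4.05
  s[B,B] = ((-2.6)·(-2.6) + (-0.6)·(-0.6) + (3.4)·(3.4) + (1.4)·(1.4) + (-1.6)·(-1.6)) / 4 = 23.2/4 = 5.8
  Sample standard deviations s_i = √(s[i,i]):
  s(A) = √(6.3) = 2.51
  s(B) = √(5.8) = 2.4083

Step 3 — r_{ij} = s_{ij} / (s_i · s_j):
  r[A,A] = 1 (diagonal).
  r[A,B] = -4.05 / (2.51 · 2.4083) = -4.05 / 6.0448 = -0.67
  r[B,B] = 1 (diagonal).

R is symmetric with unit diagonal. Assembling:

R = [[1, -0.67],
 [-0.67, 1]]


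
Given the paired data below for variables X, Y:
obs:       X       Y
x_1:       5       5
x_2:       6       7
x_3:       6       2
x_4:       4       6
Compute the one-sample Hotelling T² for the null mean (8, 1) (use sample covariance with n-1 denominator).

Step 1 — sample mean vector:
  mean(X) = (5 + 6 + 6 + 4) / 4 = 21/4 = 5.25
  mean(Y) = (5 + 7 + 2 + 6) / 4 = 20/4 = 5
  x̄ = (5.25, 5),  deviation x̄ - mu_0 = (5.25, 5) - (8, 1) = (-2.75, 4).

Step 2 — sample covariance matrix, S[i,j] = (1/(n-1)) · Σ_k (x_{k,i} - mean_i) · (x_{k,j} - mean_j), divisor n-1 = 3:
  S[X,X] = ((-0.25)·(-0.25) + (0.75)·(0.75) + (0.75)·(0.75) + (-1.25)·(-1.25)) / 3 = 2.75/3 = 0.9167
  S[X,Y] = ((-0.25)·(0) + (0.75)·(2) + (0.75)·(-3) + (-1.25)·(1)) / 3 = -2/3 = -0.6667
  S[Y,Y] = ((0)·(0) + (2)·(2) + (-3)·(-3) + (1)·(1)) / 3 = 14/3 = 4.6667
  S = [[0.9167, -0.6667],
 [-0.6667, 4.6667]].

Step 3 — invert S. det(S) = 0.9167·4.6667 - (-0.6667)² = 3.8333.
  S^{-1} = (1/det) · [[d, -b], [-b, a]] = [[1.2174, 0.1739],
 [0.1739, 0.2391]].

Step 4 — quadratic form (x̄ - mu_0)^T · S^{-1} · (x̄ - mu_0):
  S^{-1} · (x̄ - mu_0) = (-2.6522, 0.4783),
  (x̄ - mu_0)^T · [...] = (-2.75)·(-2.6522) + (4)·(0.4783) = 9.2065.

Step 5 — scale by n: T² = 4 · 9.2065 = 36.8261.

T² ≈ 36.8261


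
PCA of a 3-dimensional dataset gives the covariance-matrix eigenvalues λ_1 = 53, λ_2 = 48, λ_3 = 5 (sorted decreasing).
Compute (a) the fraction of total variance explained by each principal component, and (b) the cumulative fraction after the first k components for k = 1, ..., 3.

Step 1 — total variance = trace(Sigma) = Σ λ_i = 53 + 48 + 5 = 106.

Step 2 — fraction explained by component i = λ_i / Σ λ:
  PC1: 53/106 = 0.5
  PC2: 48/106 = 0.4528
  PC3: 5/106 = 0.0472

Step 3 — cumulative fraction after k components = (λ_1 + ... + λ_k) / Σ λ:
  k = 1: 53/106 = 0.5
  k = 2: (53 + 48)/106 = 101/106 = 0.9528
  k = 3: (53 + 48 + 5)/106 = 106/106 = 1

Summary (fraction, with percent):

explained: PC1 0.5 (50%), PC2 0.4528 (45.28%), PC3 0.0472 (4.72%);  cumulative: 0.5, 0.9528, 1


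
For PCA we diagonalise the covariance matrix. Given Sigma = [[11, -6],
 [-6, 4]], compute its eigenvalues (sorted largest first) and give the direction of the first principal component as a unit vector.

Step 1 — characteristic polynomial of 2×2 Sigma:
  det(Sigma - λI) = λ² - trace · λ + det = 0.
  trace = 11 + 4 = 15, det = 11·4 - (-6)² = 8.
Step 2 — discriminant:
  Δ = trace² - 4·det = 225 - 32 = 193.
Step 3 — eigenvalues:
  λ = (trace ± √Δ)/2 = (15 ± 13.8924)/2,
  λ_1 = 14.4462,  λ_2 = 0.5538.

Step 4 — unit eigenvector for λ_1: solve (Sigma - λ_1 I)v = 0. First row:
  (11 - 14.4462)·v_x + (-6)·v_y = 0, i.e. (-3.4462)·v_x + (-6)·v_y = 0,
  so v ∝ (b, λ_1 - a) = (-6, 3.4462); multiply by -1 so the first entry is positive: u = (6, -3.4462).
  ||u|| = √((6)² + (-3.4462)²) = √(47.8764) ≈ 6.9193,
  v_1 = u/||u|| ≈ (0.8671, -0.4981) (||v_1|| = 1).

λ_1 = 14.4462,  λ_2 = 0.5538;  v_1 ≈ (0.8671, -0.4981)


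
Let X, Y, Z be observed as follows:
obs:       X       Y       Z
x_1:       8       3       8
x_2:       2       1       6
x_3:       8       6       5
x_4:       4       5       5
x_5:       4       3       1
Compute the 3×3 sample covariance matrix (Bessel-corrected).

Step 1 — column means:
  mean(X) = (8 + 2 + 8 + 4 + 4) / 5 = 26/5 = 5.2
  mean(Y) = (3 + 1 + 6 + 5 + 3) / 5 = 18/5 = 3.6
  mean(Z) = (8 + 6 + 5 + 5 + 1) / 5 = 25/5 = 5

Step 2 — sample covariance S[i,j] = (1/(n-1)) · Σ_k (x_{k,i} - mean_i) · (x_{k,j} - mean_j), with n-1 = 4.
  S[X,X] = ((2.8)·(2.8) + (-3.2)·(-3.2) + (2.8)·(2.8) + (-1.2)·(-1.2) + (-1.2)·(-1.2)) / 4 = 28.8/4 = 7.2
  S[X,Y] = ((2.8)·(-0.6) + (-3.2)·(-2.6) + (2.8)·(2.4) + (-1.2)·(1.4) + (-1.2)·(-0.6)) / 4 = 12.4/4 = 3.1
  S[X,Z] = ((2.8)·(3) + (-3.2)·(1) + (2.8)·(0) + (-1.2)·(0) + (-1.2)·(-4)) / 4 = 10/4 = 2.5
  S[Y,Y] = ((-0.6)·(-0.6) + (-2.6)·(-2.6) + (2.4)·(2.4) + (1.4)·(1.4) + (-0.6)·(-0.6)) / 4 = 15.2/4 = 3.8
  S[Y,Z] = ((-0.6)·(3) + (-2.6)·(1) + (2.4)·(0) + (1.4)·(0) + (-0.6)·(-4)) / 4 = -2/4 = -0.5
  S[Z,Z] = ((3)·(3) + (1)·(1) + (0)·(0) + (0)·(0) + (-4)·(-4)) / 4 = 26/4 = 6.5

S is symmetric (S[j,i] = S[i,j]). Assembling:

S = [[7.2, 3.1, 2.5],
 [3.1, 3.8, -0.5],
 [2.5, -0.5, 6.5]]


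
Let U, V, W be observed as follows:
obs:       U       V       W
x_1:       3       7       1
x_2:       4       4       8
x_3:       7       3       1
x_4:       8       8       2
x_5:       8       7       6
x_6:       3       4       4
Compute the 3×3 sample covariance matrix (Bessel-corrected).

Step 1 — column means:
  mean(U) = (3 + 4 + 7 + 8 + 8 + 3) / 6 = 33/6 = 5.5
  mean(V) = (7 + 4 + 3 + 8 + 7 + 4) / 6 = 33/6 = 5.5
  mean(W) = (1 + 8 + 1 + 2 + 6 + 4) / 6 = 22/6 = 3.6667

Step 2 — sample covariance S[i,j] = (1/(n-1)) · Σ_k (x_{k,i} - mean_i) · (x_{k,j} - mean_j), with n-1 = 5.
  S[U,U] = ((-2.5)·(-2.5) + (-1.5)·(-1.5) + (1.5)·(1.5) + (2.5)·(2.5) + (2.5)·(2.5) + (-2.5)·(-2.5)) / 5 = 29.5/5 = 5.9
  S[U,V] = ((-2.5)·(1.5) + (-1.5)·(-1.5) + (1.5)·(-2.5) + (2.5)·(2.5) + (2.5)·(1.5) + (-2.5)·(-1.5)) / 5 = 8.5/5 = 1.7
  S[U,W] = ((-2.5)·(-2.6667) + (-1.5)·(4.3333) + (1.5)·(-2.6667) + (2.5)·(-1.6667) + (2.5)·(2.3333) + (-2.5)·(0.3333)) / 5 = -3/5 = -0.6
  S[V,V] = ((1.5)·(1.5) + (-1.5)·(-1.5) + (-2.5)·(-2.5) + (2.5)·(2.5) + (1.5)·(1.5) + (-1.5)·(-1.5)) / 5 = 21.5/5 = 4.3
  S[V,W] = ((1.5)·(-2.6667) + (-1.5)·(4.3333) + (-2.5)·(-2.6667) + (2.5)·(-1.6667) + (1.5)·(2.3333) + (-1.5)·(0.3333)) / 5 = -5/5 = -1
  S[W,W] = ((-2.6667)·(-2.6667) + (4.3333)·(4.3333) + (-2.6667)·(-2.6667) + (-1.6667)·(-1.6667) + (2.3333)·(2.3333) + (0.3333)·(0.3333)) / 5 = 41.3333/5 = 8.2667

S is symmetric (S[j,i] = S[i,j]). Assembling:

S = [[5.9, 1.7, -0.6],
 [1.7, 4.3, -1],
 [-0.6, -1, 8.2667]]


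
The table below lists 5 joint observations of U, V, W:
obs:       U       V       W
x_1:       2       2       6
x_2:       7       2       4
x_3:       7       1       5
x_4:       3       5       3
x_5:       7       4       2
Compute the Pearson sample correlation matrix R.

Step 1 — column means:
  mean(U) = (2 + 7 + 7 + 3 + 7) / 5 = 26/5 = 5.2
  mean(V) = (2 + 2 + 1 + 5 + 4) / 5 = 14/5 = 2.8
  mean(W) = (6 + 4 + 5 + 3 + 2) / 5 = 20/5 = 4

Step 2 — sample variances and covariances s[i,j] = (1/(n-1)) · Σ_k (x_{k,i} - mean_i) · (x_{k,j} - mean_j), with n-1 = 4:
  s[U,U] = ((-3.2)·(-3.2) + (1.8)·(1.8) + (1.8)·(1.8) + (-2.2)·(-2.2) + (1.8)·(1.8)) / 4 = 24.8/4 = 6.2
  s[U,V] = ((-3.2)·(-0.8) + (1.8)·(-0.8) + (1.8)·(-1.8) + (-2.2)·(2.2) + (1.8)·(1.2)) / 4 = -4.8/4 = -1.2
  s[U,W] = ((-3.2)·(2) + (1.8)·(0) + (1.8)·(1) + (-2.2)·(-1) + (1.8)·(-2)) / 4 = -6/4 = -1.5
  s[V,V] = ((-0.8)·(-0.8) + (-0.8)·(-0.8) + (-1.8)·(-1.8) + (2.2)·(2.2) + (1.2)·(1.2)) / 4 = 10.8/4 = 2.7
  s[V,W] = ((-0.8)·(2) + (-0.8)·(0) + (-1.8)·(1) + (2.2)·(-1) + (1.2)·(-2)) / 4 = -8/4 = -2
  s[W,W] = ((2)·(2) + (0)·(0) + (1)·(1) + (-1)·(-1) + (-2)·(-2)) / 4 = 10/4 = 2.5
  Sample standard deviations s_i = √(s[i,i]):
  s(U) = √(6.2) = 2.49
  s(V) = √(2.7) = 1.6432
  s(W) = √(2.5) = 1.5811

Step 3 — r_{ij} = s_{ij} / (s_i · s_j):
  r[U,U] = 1 (diagonal).
  r[U,V] = -1.2 / (2.49 · 1.6432) = -1.2 / 4.0915 = -0.2933
  r[U,W] = -1.5 / (2.49 · 1.5811) = -1.5 / 3.937 = -0.381
  r[V,V] = 1 (diagonal).
  r[V,W] = -2 / (1.6432 · 1.5811) = -2 / 2.5981 = -0.7698
  r[W,W] = 1 (diagonal).

R is symmetric with unit diagonal. Assembling:

R = [[1, -0.2933, -0.381],
 [-0.2933, 1, -0.7698],
 [-0.381, -0.7698, 1]]


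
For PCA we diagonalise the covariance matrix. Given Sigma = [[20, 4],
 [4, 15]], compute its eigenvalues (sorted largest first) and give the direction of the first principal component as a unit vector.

Step 1 — characteristic polynomial of 2×2 Sigma:
  det(Sigma - λI) = λ² - trace · λ + det = 0.
  trace = 20 + 15 = 35, det = 20·15 - (4)² = 284.
Step 2 — discriminant:
  Δ = trace² - 4·det = 1225 - 1136 = 89.
Step 3 — eigenvalues:
  λ = (trace ± √Δ)/2 = (35 ± 9.434)/2,
  λ_1 = 22.217,  λ_2 = 12.783.

Step 4 — unit eigenvector for λ_1: solve (Sigma - λ_1 I)v = 0. First row:
  (20 - 22.217)·v_x + (4)·v_y = 0, i.e. (-2.217)·v_x + (4)·v_y = 0,
  so v ∝ (b, λ_1 - a) = (4, 2.217) = u.
  ||u|| = √((4)² + (2.217)²) = √(20.915) ≈ 4.5733,
  v_1 = u/||u|| ≈ (0.8746, 0.4848) (||v_1|| = 1).

λ_1 = 22.217,  λ_2 = 12.783;  v_1 ≈ (0.8746, 0.4848)


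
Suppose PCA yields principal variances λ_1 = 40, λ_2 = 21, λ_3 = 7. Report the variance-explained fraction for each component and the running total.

Step 1 — total variance = trace(Sigma) = Σ λ_i = 40 + 21 + 7 = 68.

Step 2 — fraction explained by component i = λ_i / Σ λ:
  PC1: 40/68 = 0.5882
  PC2: 21/68 = 0.3088
  PC3: 7/68 = 0.1029

Step 3 — cumulative fraction after k components = (λ_1 + ... + λ_k) / Σ λ:
  k = 1: 40/68 = 0.5882
  k = 2: (40 + 21)/68 = 61/68 = 0.8971
  k = 3: (40 + 21 + 7)/68 = 68/68 = 1

Summary (fraction, with percent):

explained: PC1 0.5882 (58.82%), PC2 0.3088 (30.88%), PC3 0.1029 (10.29%);  cumulative: 0.5882, 0.8971, 1


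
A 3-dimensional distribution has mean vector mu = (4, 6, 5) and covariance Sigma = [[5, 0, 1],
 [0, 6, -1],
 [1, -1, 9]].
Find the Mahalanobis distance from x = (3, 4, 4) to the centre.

Step 1 — centre the observation: (x - mu) = (-1, -2, -1).

Step 2 — invert Sigma (cofactor / det for 3×3, or solve directly):
  Sigma^{-1} = [[0.2046, -0.0039, -0.0232],
 [-0.0039, 0.1699, 0.0193],
 [-0.0232, 0.0193, 0.1158]].

Step 3 — form the quadratic (x - mu)^T · Sigma^{-1} · (x - mu):
  Sigma^{-1} · (x - mu) = (-0.1737, -0.3552, -0.1313).
  (x - mu)^T · [Sigma^{-1} · (x - mu)] = (-1)·(-0.1737) + (-2)·(-0.3552) + (-1)·(-0.1313) = 1.0154.

Step 4 — take square root: d = √(1.0154) ≈ 1.0077.

d(x, mu) = √(1.0154) ≈ 1.0077


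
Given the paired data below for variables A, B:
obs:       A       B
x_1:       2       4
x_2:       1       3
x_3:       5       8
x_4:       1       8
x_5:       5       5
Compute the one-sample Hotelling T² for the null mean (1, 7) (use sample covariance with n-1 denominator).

Step 1 — sample mean vector:
  mean(A) = (2 + 1 + 5 + 1 + 5) / 5 = 14/5 = 2.8
  mean(B) = (4 + 3 + 8 + 8 + 5) / 5 = 28/5 = 5.6
  x̄ = (2.8, 5.6),  deviation x̄ - mu_0 = (2.8, 5.6) - (1, 7) = (1.8, -1.4).

Step 2 — sample covariance matrix, S[i,j] = (1/(n-1)) · Σ_k (x_{k,i} - mean_i) · (x_{k,j} - mean_j), divisor n-1 = 4:
  S[A,A] = ((-0.8)·(-0.8) + (-1.8)·(-1.8) + (2.2)·(2.2) + (-1.8)·(-1.8) + (2.2)·(2.2)) / 4 = 16.8/4 = 4.2
  S[A,B] = ((-0.8)·(-1.6) + (-1.8)·(-2.6) + (2.2)·(2.4) + (-1.8)·(2.4) + (2.2)·(-0.6)) / 4 = 5.6/4 = 1.4
  S[B,B] = ((-1.6)·(-1.6) + (-2.6)·(-2.6) + (2.4)·(2.4) + (2.4)·(2.4) + (-0.6)·(-0.6)) / 4 = 21.2/4 = 5.3
  S = [[4.2, 1.4],
 [1.4, 5.3]].

Step 3 — invert S. det(S) = 4.2·5.3 - (1.4)² = 20.3.
  S^{-1} = (1/det) · [[d, -b], [-b, a]] = [[0.2611, -0.069],
 [-0.069, 0.2069]].

Step 4 — quadratic form (x̄ - mu_0)^T · S^{-1} · (x̄ - mu_0):
  S^{-1} · (x̄ - mu_0) = (0.5665, -0.4138),
  (x̄ - mu_0)^T · [...] = (1.8)·(0.5665) + (-1.4)·(-0.4138) = 1.599.

Step 5 — scale by n: T² = 5 · 1.599 = 7.9951.

T² ≈ 7.9951


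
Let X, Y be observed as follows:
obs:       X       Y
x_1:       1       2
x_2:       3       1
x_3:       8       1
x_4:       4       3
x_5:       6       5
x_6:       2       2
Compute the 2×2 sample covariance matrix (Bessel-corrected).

Step 1 — column means:
  mean(X) = (1 + 3 + 8 + 4 + 6 + 2) / 6 = 24/6 = 4
  mean(Y) = (2 + 1 + 1 + 3 + 5 + 2) / 6 = 14/6 = 2.3333

Step 2 — sample covariance S[i,j] = (1/(n-1)) · Σ_k (x_{k,i} - mean_i) · (x_{k,j} - mean_j), with n-1 = 5.
  S[X,X] = ((-3)·(-3) + (-1)·(-1) + (4)·(4) + (0)·(0) + (2)·(2) + (-2)·(-2)) / 5 = 34/5 = 6.8
  S[X,Y] = ((-3)·(-0.3333) + (-1)·(-1.3333) + (4)·(-1.3333) + (0)·(0.6667) + (2)·(2.6667) + (-2)·(-0.3333)) / 5 = 3/5 = 0.6
  S[Y,Y] = ((-0.3333)·(-0.3333) + (-1.3333)·(-1.3333) + (-1.3333)·(-1.3333) + (0.6667)·(0.6667) + (2.6667)·(2.6667) + (-0.3333)·(-0.3333)) / 5 = 11.3333/5 = 2.2667

S is symmetric (S[j,i] = S[i,j]). Assembling:

S = [[6.8, 0.6],
 [0.6, 2.2667]]


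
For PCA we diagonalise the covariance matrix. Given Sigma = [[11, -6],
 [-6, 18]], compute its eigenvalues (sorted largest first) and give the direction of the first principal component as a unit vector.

Step 1 — characteristic polynomial of 2×2 Sigma:
  det(Sigma - λI) = λ² - trace · λ + det = 0.
  trace = 11 + 18 = 29, det = 11·18 - (-6)² = 162.
Step 2 — discriminant:
  Δ = trace² - 4·det = 841 - 648 = 193.
Step 3 — eigenvalues:
  λ = (trace ± √Δ)/2 = (29 ± 13.8924)/2,
  λ_1 = 21.4462,  λ_2 = 7.5538.

Step 4 — unit eigenvector for λ_1: solve (Sigma - λ_1 I)v = 0. First row:
  (11 - 21.4462)·v_x + (-6)·v_y = 0, i.e. (-10.4462)·v_x + (-6)·v_y = 0,
  so v ∝ (b, λ_1 - a) = (-6, 10.4462); multiply by -1 so the first entry is positive: u = (6, -10.4462).
  ||u|| = √((6)² + (-10.4462)²) = √(145.1236) ≈ 12.0467,
  v_1 = u/||u|| ≈ (0.4981, -0.8671) (||v_1|| = 1).

λ_1 = 21.4462,  λ_2 = 7.5538;  v_1 ≈ (0.4981, -0.8671)


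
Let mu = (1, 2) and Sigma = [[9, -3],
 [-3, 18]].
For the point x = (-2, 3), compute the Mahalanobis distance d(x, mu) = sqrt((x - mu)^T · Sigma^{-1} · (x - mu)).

Step 1 — centre the observation: (x - mu) = (-3, 1).

Step 2 — invert Sigma. det(Sigma) = 9·18 - (-3)² = 153.
  Sigma^{-1} = (1/det) · [[d, -b], [-b, a]] = [[0.1176, 0.0196],
 [0.0196, 0.0588]].

Step 3 — form the quadratic (x - mu)^T · Sigma^{-1} · (x - mu):
  Sigma^{-1} · (x - mu) = (-0.3333, 0).
  (x - mu)^T · [Sigma^{-1} · (x - mu)] = (-3)·(-0.3333) + (1)·(0) = 1.

Step 4 — take square root: d = √(1) ≈ 1.

d(x, mu) = √(1) ≈ 1


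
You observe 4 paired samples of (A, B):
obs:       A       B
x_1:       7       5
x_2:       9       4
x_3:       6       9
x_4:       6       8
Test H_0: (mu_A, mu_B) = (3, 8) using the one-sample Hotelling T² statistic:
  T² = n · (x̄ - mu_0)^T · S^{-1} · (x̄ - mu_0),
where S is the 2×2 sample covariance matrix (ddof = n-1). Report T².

Step 1 — sample mean vector:
  mean(A) = (7 + 9 + 6 + 6) / 4 = 28/4 = 7
  mean(B) = (5 + 4 + 9 + 8) / 4 = 26/4 = 6.5
  x̄ = (7, 6.5),  deviation x̄ - mu_0 = (7, 6.5) - (3, 8) = (4, -1.5).

Step 2 — sample covariance matrix, S[i,j] = (1/(n-1)) · Σ_k (x_{k,i} - mean_i) · (x_{k,j} - mean_j), divisor n-1 = 3:
  S[A,A] = ((0)·(0) + (2)·(2) + (-1)·(-1) + (-1)·(-1)) / 3 = 6/3 = 2
  S[A,B] = ((0)·(-1.5) + (2)·(-2.5) + (-1)·(2.5) + (-1)·(1.5)) / 3 = -9/3 = -3
  S[B,B] = ((-1.5)·(-1.5) + (-2.5)·(-2.5) + (2.5)·(2.5) + (1.5)·(1.5)) / 3 = 17/3 = 5.6667
  S = [[2, -3],
 [-3, 5.6667]].

Step 3 — invert S. det(S) = 2·5.6667 - (-3)² = 2.3333.
  S^{-1} = (1/det) · [[d, -b], [-b, a]] = [[2.4286, 1.2857],
 [1.2857, 0.8571]].

Step 4 — quadratic form (x̄ - mu_0)^T · S^{-1} · (x̄ - mu_0):
  S^{-1} · (x̄ - mu_0) = (7.7857, 3.8571),
  (x̄ - mu_0)^T · [...] = (4)·(7.7857) + (-1.5)·(3.8571) = 25.3571.

Step 5 — scale by n: T² = 4 · 25.3571 = 101.4286.

T² ≈ 101.4286


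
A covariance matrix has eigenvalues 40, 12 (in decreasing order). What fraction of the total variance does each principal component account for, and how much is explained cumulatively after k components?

Step 1 — total variance = trace(Sigma) = Σ λ_i = 40 + 12 = 52.

Step 2 — fraction explained by component i = λ_i / Σ λ:
  PC1: 40/52 = 0.7692
  PC2: 12/52 = 0.2308

Step 3 — cumulative fraction after k components = (λ_1 + ... + λ_k) / Σ λ:
  k = 1: 40/52 = 0.7692
  k = 2: (40 + 12)/52 = 52/52 = 1

Summary (fraction, with percent):

explained: PC1 0.7692 (76.92%), PC2 0.2308 (23.08%);  cumulative: 0.7692, 1


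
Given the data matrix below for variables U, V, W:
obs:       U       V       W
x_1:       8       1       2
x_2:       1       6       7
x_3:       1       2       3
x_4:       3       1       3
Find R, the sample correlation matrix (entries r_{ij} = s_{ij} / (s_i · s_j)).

Step 1 — column means:
  mean(U) = (8 + 1 + 1 + 3) / 4 = 13/4 = 3.25
  mean(V) = (1 + 6 + 2 + 1) / 4 = 10/4 = 2.5
  mean(W) = (2 + 7 + 3 + 3) / 4 = 15/4 = 3.75

Step 2 — sample variances and covariances s[i,j] = (1/(n-1)) · Σ_k (x_{k,i} - mean_i) · (x_{k,j} - mean_j), with n-1 = 3:
  s[U,U] = ((4.75)·(4.75) + (-2.25)·(-2.25) + (-2.25)·(-2.25) + (-0.25)·(-0.25)) / 3 = 32.75/3 = 10.9167
  s[U,V] = ((4.75)·(-1.5) + (-2.25)·(3.5) + (-2.25)·(-0.5) + (-0.25)·(-1.5)) / 3 = -13.5/3 = -4.5
  s[U,W] = ((4.75)·(-1.75) + (-2.25)·(3.25) + (-2.25)·(-0.75) + (-0.25)·(-0.75)) / 3 = -13.75/3 = -4.5833
  s[V,V] = ((-1.5)·(-1.5) + (3.5)·(3.5) + (-0.5)·(-0.5) + (-1.5)·(-1.5)) / 3 = 17/3 = 5.6667
  s[V,W] = ((-1.5)·(-1.75) + (3.5)·(3.25) + (-0.5)·(-0.75) + (-1.5)·(-0.75)) / 3 = 15.5/3 = 5.1667
  s[W,W] = ((-1.75)·(-1.75) + (3.25)·(3.25) + (-0.75)·(-0.75) + (-0.75)·(-0.75)) / 3 = 14.75/3 = 4.9167
  Sample standard deviations s_i = √(s[i,i]):
  s(U) = √(10.9167) = 3.304
  s(V) = √(5.6667) = 2.3805
  s(W) = √(4.9167) = 2.2174

Step 3 — r_{ij} = s_{ij} / (s_i · s_j):
  r[U,U] = 1 (diagonal).
  r[U,V] = -4.5 / (3.304 · 2.3805) = -4.5 / 7.8652 = -0.5721
  r[U,W] = -4.5833 / (3.304 · 2.2174) = -4.5833 / 7.3262 = -0.6256
  r[V,V] = 1 (diagonal).
  r[V,W] = 5.1667 / (2.3805 · 2.2174) = 5.1667 / 5.2784 = 0.9788
  r[W,W] = 1 (diagonal).

R is symmetric with unit diagonal. Assembling:

R = [[1, -0.5721, -0.6256],
 [-0.5721, 1, 0.9788],
 [-0.6256, 0.9788, 1]]


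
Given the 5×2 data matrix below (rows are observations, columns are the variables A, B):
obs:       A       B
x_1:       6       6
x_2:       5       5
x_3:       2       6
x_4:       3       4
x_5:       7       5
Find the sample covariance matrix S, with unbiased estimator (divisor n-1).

Step 1 — column means:
  mean(A) = (6 + 5 + 2 + 3 + 7) / 5 = 23/5 = 4.6
  mean(B) = (6 + 5 + 6 + 4 + 5) / 5 = 26/5 = 5.2

Step 2 — sample covariance S[i,j] = (1/(n-1)) · Σ_k (x_{k,i} - mean_i) · (x_{k,j} - mean_j), with n-1 = 4.
  S[A,A] = ((1.4)·(1.4) + (0.4)·(0.4) + (-2.6)·(-2.6) + (-1.6)·(-1.6) + (2.4)·(2.4)) / 4 = 17.2/4 = 4.3
  S[A,B] = ((1.4)·(0.8) + (0.4)·(-0.2) + (-2.6)·(0.8) + (-1.6)·(-1.2) + (2.4)·(-0.2)) / 4 = 0.4/4 = 0.1
  S[B,B] = ((0.8)·(0.8) + (-0.2)·(-0.2) + (0.8)·(0.8) + (-1.2)·(-1.2) + (-0.2)·(-0.2)) / 4 = 2.8/4 = 0.7

S is symmetric (S[j,i] = S[i,j]). Assembling:

S = [[4.3, 0.1],
 [0.1, 0.7]]


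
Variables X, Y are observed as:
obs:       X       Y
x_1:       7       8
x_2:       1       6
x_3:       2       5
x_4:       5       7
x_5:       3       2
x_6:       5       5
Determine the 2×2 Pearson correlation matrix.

Step 1 — column means:
  mean(X) = (7 + 1 + 2 + 5 + 3 + 5) / 6 = 23/6 = 3.8333
  mean(Y) = (8 + 6 + 5 + 7 + 2 + 5) / 6 = 33/6 = 5.5

Step 2 — sample variances and covariances s[i,j] = (1/(n-1)) · Σ_k (x_{k,i} - mean_i) · (x_{k,j} - mean_j), with n-1 = 5:
  s[X,X] = ((3.1667)·(3.1667) + (-2.8333)·(-2.8333) + (-1.8333)·(-1.8333) + (1.1667)·(1.1667) + (-0.8333)·(-0.8333) + (1.1667)·(1.1667)) / 5 = 24.8333/5 = 4.9667
  s[X,Y] = ((3.1667)·(2.5) + (-2.8333)·(0.5) + (-1.8333)·(-0.5) + (1.1667)·(1.5) + (-0.8333)·(-3.5) + (1.1667)·(-0.5)) / 5 = 11.5/5 = 2.3
  s[Y,Y] = ((2.5)·(2.5) + (0.5)·(0.5) + (-0.5)·(-0.5) + (1.5)·(1.5) + (-3.5)·(-3.5) + (-0.5)·(-0.5)) / 5 = 21.5/5 = 4.3
  Sample standard deviations s_i = √(s[i,i]):
  s(X) = √(4.9667) = 2.2286
  s(Y) = √(4.3) = 2.0736

Step 3 — r_{ij} = s_{ij} / (s_i · s_j):
  r[X,X] = 1 (diagonal).
  r[X,Y] = 2.3 / (2.2286 · 2.0736) = 2.3 / 4.6213 = 0.4977
  r[Y,Y] = 1 (diagonal).

R is symmetric with unit diagonal. Assembling:

R = [[1, 0.4977],
 [0.4977, 1]]


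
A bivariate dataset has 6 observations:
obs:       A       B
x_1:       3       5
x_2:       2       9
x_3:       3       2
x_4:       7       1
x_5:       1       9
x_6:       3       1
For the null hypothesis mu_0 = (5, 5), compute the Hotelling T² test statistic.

Step 1 — sample mean vector:
  mean(A) = (3 + 2 + 3 + 7 + 1 + 3) / 6 = 19/6 = 3.1667
  mean(B) = (5 + 9 + 2 + 1 + 9 + 1) / 6 = 27/6 = 4.5
  x̄ = (3.1667, 4.5),  deviation x̄ - mu_0 = (3.1667, 4.5) - (5, 5) = (-1.8333, -0.5).

Step 2 — sample covariance matrix, S[i,j] = (1/(n-1)) · Σ_k (x_{k,i} - mean_i) · (x_{k,j} - mean_j), divisor n-1 = 5:
  S[A,A] = ((-0.1667)·(-0.1667) + (-1.1667)·(-1.1667) + (-0.1667)·(-0.1667) + (3.8333)·(3.8333) + (-2.1667)·(-2.1667) + (-0.1667)·(-0.1667)) / 5 = 20.8333/5 = 4.1667
  S[A,B] = ((-0.1667)·(0.5) + (-1.1667)·(4.5) + (-0.1667)·(-2.5) + (3.8333)·(-3.5) + (-2.1667)·(4.5) + (-0.1667)·(-3.5)) / 5 = -27.5/5 = -5.5
  S[B,B] = ((0.5)·(0.5) + (4.5)·(4.5) + (-2.5)·(-2.5) + (-3.5)·(-3.5) + (4.5)·(4.5) + (-3.5)·(-3.5)) / 5 = 71.5/5 = 14.3
  S = [[4.1667, -5.5],
 [-5.5, 14.3]].

Step 3 — invert S. det(S) = 4.1667·14.3 - (-5.5)² = 29.3333.
  S^{-1} = (1/det) · [[d, -b], [-b, a]] = [[0.4875, 0.1875],
 [0.1875, 0.142]].

Step 4 — quadratic form (x̄ - mu_0)^T · S^{-1} · (x̄ - mu_0):
  S^{-1} · (x̄ - mu_0) = (-0.9875, -0.4148),
  (x̄ - mu_0)^T · [...] = (-1.8333)·(-0.9875) + (-0.5)·(-0.4148) = 2.0178.

Step 5 — scale by n: T² = 6 · 2.0178 = 12.1068.

T² ≈ 12.1068


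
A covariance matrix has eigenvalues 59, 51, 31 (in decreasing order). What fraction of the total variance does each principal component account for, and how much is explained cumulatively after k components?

Step 1 — total variance = trace(Sigma) = Σ λ_i = 59 + 51 + 31 = 141.

Step 2 — fraction explained by component i = λ_i / Σ λ:
  PC1: 59/141 = 0.4184
  PC2: 51/141 = 0.3617
  PC3: 31/141 = 0.2199

Step 3 — cumulative fraction after k components = (λ_1 + ... + λ_k) / Σ λ:
  k = 1: 59/141 = 0.4184
  k = 2: (59 + 51)/141 = 110/141 = 0.7801
  k = 3: (59 + 51 + 31)/141 = 141/141 = 1

Summary (fraction, with percent):

explained: PC1 0.4184 (41.84%), PC2 0.3617 (36.17%), PC3 0.2199 (21.99%);  cumulative: 0.4184, 0.7801, 1


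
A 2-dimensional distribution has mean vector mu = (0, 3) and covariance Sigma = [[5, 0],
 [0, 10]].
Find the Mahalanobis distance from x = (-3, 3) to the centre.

Step 1 — centre the observation: (x - mu) = (-3, 0).

Step 2 — invert Sigma. det(Sigma) = 5·10 - (0)² = 50.
  Sigma^{-1} = (1/det) · [[d, -b], [-b, a]] = [[0.2, 0],
 [0, 0.1]].

Step 3 — form the quadratic (x - mu)^T · Sigma^{-1} · (x - mu):
  Sigma^{-1} · (x - mu) = (-0.6, 0).
  (x - mu)^T · [Sigma^{-1} · (x - mu)] = (-3)·(-0.6) + (0)·(0) = 1.8.

Step 4 — take square root: d = √(1.8) ≈ 1.3416.

d(x, mu) = √(1.8) ≈ 1.3416


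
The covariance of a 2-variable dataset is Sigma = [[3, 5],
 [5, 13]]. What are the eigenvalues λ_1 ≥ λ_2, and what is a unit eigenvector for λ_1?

Step 1 — characteristic polynomial of 2×2 Sigma:
  det(Sigma - λI) = λ² - trace · λ + det = 0.
  trace = 3 + 13 = 16, det = 3·13 - (5)² = 14.
Step 2 — discriminant:
  Δ = trace² - 4·det = 256 - 56 = 200.
Step 3 — eigenvalues:
  λ = (trace ± √Δ)/2 = (16 ± 14.1421)/2,
  λ_1 = 15.0711,  λ_2 = 0.9289.

Step 4 — unit eigenvector for λ_1: solve (Sigma - λ_1 I)v = 0. First row:
  (3 - 15.0711)·v_x + (5)·v_y = 0, i.e. (-12.0711)·v_x + (5)·v_y = 0,
  so v ∝ (b, λ_1 - a) = (5, 12.0711) = u.
  ||u|| = √((5)² + (12.0711)²) = √(170.7107) ≈ 13.0656,
  v_1 = u/||u|| ≈ (0.3827, 0.9239) (||v_1|| = 1).

λ_1 = 15.0711,  λ_2 = 0.9289;  v_1 ≈ (0.3827, 0.9239)


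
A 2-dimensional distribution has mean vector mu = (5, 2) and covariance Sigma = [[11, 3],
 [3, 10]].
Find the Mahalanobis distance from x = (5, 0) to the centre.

Step 1 — centre the observation: (x - mu) = (0, -2).

Step 2 — invert Sigma. det(Sigma) = 11·10 - (3)² = 101.
  Sigma^{-1} = (1/det) · [[d, -b], [-b, a]] = [[0.099, -0.0297],
 [-0.0297, 0.1089]].

Step 3 — form the quadratic (x - mu)^T · Sigma^{-1} · (x - mu):
  Sigma^{-1} · (x - mu) = (0.0594, -0.2178).
  (x - mu)^T · [Sigma^{-1} · (x - mu)] = (0)·(0.0594) + (-2)·(-0.2178) = 0.4356.

Step 4 — take square root: d = √(0.4356) ≈ 0.66.

d(x, mu) = √(0.4356) ≈ 0.66
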